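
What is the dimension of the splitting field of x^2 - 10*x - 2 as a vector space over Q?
[K:Q] = 2

The discriminant of x^2 + (-10)*x + (-2) is b^2 - 4c = 100 - (-8) = 108. Since 108 is not a perfect square in Q, the polynomial is irreducible over Q. Its two roots generate a degree-2 extension, so [K:Q] = 2.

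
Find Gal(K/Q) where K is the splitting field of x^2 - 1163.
Gal(K/Q) = Z/2Z (cyclic of order 2)

x^2 - 1163 is irreducible over Q since 1163 is not a rational square. The splitting field Q(sqrt(1163)) has degree 2 over Q, and its unique nontrivial automorphism is sqrt(1163) ↦ -sqrt(1163). Hence Gal(Q(sqrt(1163))/Q) = Z/2Z.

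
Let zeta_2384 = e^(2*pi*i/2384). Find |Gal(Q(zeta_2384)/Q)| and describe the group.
|Gal(Q(zeta_2384)/Q)| = phi(2384) = 1184; group ≅ (Z/2384Z)^* ≅ Z/2Z × Z/4Z × Z/148Z

The n-th cyclotomic polynomial Φ_2384(x) is the minimal polynomial of zeta_2384 over Q and has degree phi(2384) = 1184. So Q(zeta_2384) is a degree-1184 Galois extension with Galois group (Z/2384Z)^*. By CRT, (Z/2384Z)^* ≅ (Z/16Z)^* × (Z/149Z)^*. Each prime-power unit group is (Z/16Z)^* ≅ Z/2Z × Z/4Z; (Z/149Z)^* ≅ Z/148Z. Hence Gal(Q(zeta_2384)/Q) ≅ Z/2Z × Z/4Z × Z/148Z.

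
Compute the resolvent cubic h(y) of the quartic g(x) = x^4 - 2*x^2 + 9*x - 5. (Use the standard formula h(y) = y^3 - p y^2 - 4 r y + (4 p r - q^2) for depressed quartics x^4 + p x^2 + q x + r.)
h(y) = y^3 + 2*y^2 + 20*y - 41

Identify coefficients: p = -2, q = 9, r = -5.
Plug into h(y) = y^3 - p y^2 - 4 r y + (4 p r - q^2):
  h(y) = y^3 - (-2) y^2 - 4*(-5) y + (4*(-2)*(-5) - (9)^2)
       = y^3 + (2) y^2 + (20) y + (-41).
Simplifying: h(y) = y^3 + 2*y^2 + 20*y - 41.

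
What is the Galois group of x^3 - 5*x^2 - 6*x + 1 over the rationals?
Gal(K/Q) = S_3 (symmetric group of order 6)

Compute the discriminant of x^3 + (-5)*x^2 + (-6)*x + (1): Δ = 2777. Since Δ is not a rational square, the Galois group is not contained in A_3; it must be the full S_3 (irreducibility of the cubic rules out anything smaller).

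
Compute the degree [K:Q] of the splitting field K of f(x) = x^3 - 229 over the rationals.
[K:Q] = 6

x^3 - 229 has one real root r = 229^(1/3) and two complex roots r*zeta_3, r*zeta_3^2 where zeta_3 = e^(2*pi*i/3). The splitting field is Q(r, zeta_3). [Q(r):Q] = 3 and [Q(zeta_3):Q] = 2 with gcd = 1, so [Q(r, zeta_3):Q] = 3 * 2 = 6.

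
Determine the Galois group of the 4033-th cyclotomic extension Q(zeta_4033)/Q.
|Gal(Q(zeta_4033)/Q)| = phi(4033) = 3888; group ≅ (Z/4033Z)^* ≅ Z/36Z × Z/108Z

The n-th cyclotomic polynomial Φ_4033(x) is the minimal polynomial of zeta_4033 over Q and has degree phi(4033) = 3888. So Q(zeta_4033) is a degree-3888 Galois extension with Galois group (Z/4033Z)^*. By CRT, (Z/4033Z)^* ≅ (Z/37Z)^* × (Z/109Z)^*. Each prime-power unit group is (Z/37Z)^* ≅ Z/36Z; (Z/109Z)^* ≅ Z/108Z. Hence Gal(Q(zeta_4033)/Q) ≅ Z/36Z × Z/108Z.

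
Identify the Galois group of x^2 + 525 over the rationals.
Gal(K/Q) = Z/2Z (cyclic of order 2)

x^2 + 525 is irreducible over Q since -525 is not a rational square. The splitting field Q(sqrt(-525)) has degree 2 over Q, and its unique nontrivial automorphism is sqrt(-525) ↦ -sqrt(-525). Hence Gal(Q(sqrt(-525))/Q) = Z/2Z.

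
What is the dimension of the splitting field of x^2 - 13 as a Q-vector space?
[K:Q] = 2

The polynomial x^2 - 13 is irreducible over Q since 13 is not a perfect square. Its splitting field is Q(sqrt(13)), which has degree 2 over Q.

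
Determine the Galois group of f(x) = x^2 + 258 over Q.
Gal(K/Q) = Z/2Z (cyclic of order 2)

x^2 + 258 is irreducible over Q since -258 is not a rational square. The splitting field Q(sqrt(-258)) has degree 2 over Q, and its unique nontrivial automorphism is sqrt(-258) ↦ -sqrt(-258). Hence Gal(Q(sqrt(-258))/Q) = Z/2Z.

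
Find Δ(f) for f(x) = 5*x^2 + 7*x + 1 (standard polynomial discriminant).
Δ = 29

For a quadratic a x^2 + b x + c the discriminant is Δ = b^2 - 4ac = (7)^2 - 4*(5)*(1) = 49 - (20) = 29.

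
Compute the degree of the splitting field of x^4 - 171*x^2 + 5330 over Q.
[K:Q] = 4

f factors as (x^2 - 130)(x^2 - 41); the splitting field is K = Q(sqrt(130), sqrt(41)). Since 130, 41, and 5330 are all non-squares in Q, the three subfields Q(sqrt(130)), Q(sqrt(41)), Q(sqrt(5330)) are distinct degree-2 extensions, so [K:Q] = 4 (Klein four Galois group).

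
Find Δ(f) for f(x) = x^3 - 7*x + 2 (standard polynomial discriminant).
Δ = 1264

For a depressed cubic x^3 + p x + q the discriminant is Δ = -4 p^3 - 27 q^2 = -4*(-7)^3 - 27*(2)^2 = 1372 - 108 = 1264.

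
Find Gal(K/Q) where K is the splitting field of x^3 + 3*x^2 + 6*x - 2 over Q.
Gal(K/Q) = S_3 (symmetric group of order 6)

Compute the discriminant of x^3 + (3)*x^2 + (6)*x + (-2): Δ = -1080. Since Δ is not a rational square, the Galois group is not contained in A_3; it must be the full S_3 (irreducibility of the cubic rules out anything smaller).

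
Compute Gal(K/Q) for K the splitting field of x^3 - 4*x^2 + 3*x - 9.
Gal(K/Q) = S_3 (symmetric group of order 6)

Compute the discriminant of x^3 + (-4)*x^2 + (3)*x + (-9): Δ = -2511. Since Δ is not a rational square, the Galois group is not contained in A_3; it must be the full S_3 (irreducibility of the cubic rules out anything smaller).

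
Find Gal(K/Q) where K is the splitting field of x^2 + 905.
Gal(K/Q) = Z/2Z (cyclic of order 2)

x^2 + 905 is irreducible over Q since -905 is not a rational square. The splitting field Q(sqrt(-905)) has degree 2 over Q, and its unique nontrivial automorphism is sqrt(-905) ↦ -sqrt(-905). Hence Gal(Q(sqrt(-905))/Q) = Z/2Z.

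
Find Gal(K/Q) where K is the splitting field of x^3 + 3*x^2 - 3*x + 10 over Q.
Gal(K/Q) = S_3 (symmetric group of order 6)

Compute the discriminant of x^3 + (3)*x^2 + (-3)*x + (10): Δ = -5211. Since Δ is not a rational square, the Galois group is not contained in A_3; it must be the full S_3 (irreducibility of the cubic rules out anything smaller).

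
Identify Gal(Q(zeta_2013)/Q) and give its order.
|Gal(Q(zeta_2013)/Q)| = phi(2013) = 1200; group ≅ (Z/2013Z)^* ≅ Z/2Z × Z/10Z × Z/60Z

The n-th cyclotomic polynomial Φ_2013(x) is the minimal polynomial of zeta_2013 over Q and has degree phi(2013) = 1200. So Q(zeta_2013) is a degree-1200 Galois extension with Galois group (Z/2013Z)^*. By CRT, (Z/2013Z)^* ≅ (Z/3Z)^* × (Z/11Z)^* × (Z/61Z)^*. Each prime-power unit group is (Z/3Z)^* ≅ Z/2Z; (Z/11Z)^* ≅ Z/10Z; (Z/61Z)^* ≅ Z/60Z. Hence Gal(Q(zeta_2013)/Q) ≅ Z/2Z × Z/10Z × Z/60Z.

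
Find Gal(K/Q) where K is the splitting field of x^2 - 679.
Gal(K/Q) = Z/2Z (cyclic of order 2)

x^2 - 679 is irreducible over Q since 679 is not a rational square. The splitting field Q(sqrt(679)) has degree 2 over Q, and its unique nontrivial automorphism is sqrt(679) ↦ -sqrt(679). Hence Gal(Q(sqrt(679))/Q) = Z/2Z.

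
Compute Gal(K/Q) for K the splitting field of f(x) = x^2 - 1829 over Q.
Gal(K/Q) = Z/2Z (cyclic of order 2)

x^2 - 1829 is irreducible over Q since 1829 is not a rational square. The splitting field Q(sqrt(1829)) has degree 2 over Q, and its unique nontrivial automorphism is sqrt(1829) ↦ -sqrt(1829). Hence Gal(Q(sqrt(1829))/Q) = Z/2Z.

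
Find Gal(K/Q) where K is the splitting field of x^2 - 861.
Gal(K/Q) = Z/2Z (cyclic of order 2)

x^2 - 861 is irreducible over Q since 861 is not a rational square. The splitting field Q(sqrt(861)) has degree 2 over Q, and its unique nontrivial automorphism is sqrt(861) ↦ -sqrt(861). Hence Gal(Q(sqrt(861))/Q) = Z/2Z.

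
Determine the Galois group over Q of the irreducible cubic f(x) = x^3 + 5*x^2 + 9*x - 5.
Gal(K/Q) = S_3 (symmetric group of order 6)

Compute the discriminant of x^3 + (5)*x^2 + (9)*x + (-5): Δ = -3116. Since Δ is not a rational square, the Galois group is not contained in A_3; it must be the full S_3 (irreducibility of the cubic rules out anything smaller).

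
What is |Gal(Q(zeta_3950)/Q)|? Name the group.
|Gal(Q(zeta_3950)/Q)| = phi(3950) = 1560; group ≅ (Z/3950Z)^* ≅ Z/20Z × Z/78Z

The n-th cyclotomic polynomial Φ_3950(x) is the minimal polynomial of zeta_3950 over Q and has degree phi(3950) = 1560. So Q(zeta_3950) is a degree-1560 Galois extension with Galois group (Z/3950Z)^*. By CRT, (Z/3950Z)^* ≅ (Z/2Z)^* × (Z/25Z)^* × (Z/79Z)^*. Each prime-power unit group is (Z/2Z)^* ≅ trivial group (order 1); (Z/25Z)^* ≅ Z/20Z; (Z/79Z)^* ≅ Z/78Z. Hence Gal(Q(zeta_3950)/Q) ≅ Z/20Z × Z/78Z.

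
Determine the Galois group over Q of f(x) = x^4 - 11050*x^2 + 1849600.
Gal(K/Q) = Z/2Z (cyclic of order 2)

f factors as (x^2 - 170)(x^2 - 10880), so the splitting field is K = Q(sqrt(170), sqrt(10880)). The squarefree part of 170 is 170 and the squarefree part of 10880 is also 170, so sqrt(170) and sqrt(10880) are both rational multiples of sqrt(170). Hence Q(sqrt(170)) = Q(sqrt(10880)) = Q(sqrt(170)), and the splitting field collapses to a single degree-2 extension with Galois group Z/2Z.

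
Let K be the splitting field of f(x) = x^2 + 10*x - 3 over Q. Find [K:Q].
[K:Q] = 2

The discriminant of x^2 + (10)*x + (-3) is b^2 - 4c = 100 - (-12) = 112. Since 112 is not a perfect square in Q, the polynomial is irreducible over Q. Its two roots generate a degree-2 extension, so [K:Q] = 2.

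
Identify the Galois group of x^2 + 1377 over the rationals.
Gal(K/Q) = Z/2Z (cyclic of order 2)

x^2 + 1377 is irreducible over Q since -1377 is not a rational square. The splitting field Q(sqrt(-1377)) has degree 2 over Q, and its unique nontrivial automorphism is sqrt(-1377) ↦ -sqrt(-1377). Hence Gal(Q(sqrt(-1377))/Q) = Z/2Z.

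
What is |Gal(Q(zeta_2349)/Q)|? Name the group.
|Gal(Q(zeta_2349)/Q)| = phi(2349) = 1512; group ≅ (Z/2349Z)^* ≅ Z/28Z × Z/54Z

The n-th cyclotomic polynomial Φ_2349(x) is the minimal polynomial of zeta_2349 over Q and has degree phi(2349) = 1512. So Q(zeta_2349) is a degree-1512 Galois extension with Galois group (Z/2349Z)^*. By CRT, (Z/2349Z)^* ≅ (Z/81Z)^* × (Z/29Z)^*. Each prime-power unit group is (Z/81Z)^* ≅ Z/54Z; (Z/29Z)^* ≅ Z/28Z. Hence Gal(Q(zeta_2349)/Q) ≅ Z/28Z × Z/54Z.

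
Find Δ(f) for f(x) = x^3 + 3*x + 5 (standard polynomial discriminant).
Δ = -783

For a depressed cubic x^3 + p x + q the discriminant is Δ = -4 p^3 - 27 q^2 = -4*(3)^3 - 27*(5)^2 = -108 - 675 = -783.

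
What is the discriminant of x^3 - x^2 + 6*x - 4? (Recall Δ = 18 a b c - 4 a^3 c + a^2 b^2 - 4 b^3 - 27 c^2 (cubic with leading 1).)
Δ = -844

For x^3 + a x^2 + b x + c the discriminant is Δ = 18 a b c - 4 a^3 c + a^2 b^2 - 4 b^3 - 27 c^2.
Plug a = -1, b = 6, c = -4:
  18*(-1)*(6)*(-4) - 4*(-1)^3*(-4) + (-1)^2*(6)^2 - 4*(6)^3 - 27*(-4)^2
  = 432 + (-16) + 36 + (-864) + (-432)
  = -844.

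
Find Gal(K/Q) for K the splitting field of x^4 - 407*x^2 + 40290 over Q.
Gal(K/Q) = V_4 (Klein four-group, Z/2Z × Z/2Z)

f factors as (x^2 - 237)(x^2 - 170), so the splitting field is K = Q(sqrt(237), sqrt(170)). The elements 237, 170, 40290 are all non-squares in Q, so sqrt(237) and sqrt(170) generate independent quadratic extensions. Thus [K:Q] = 4 and Gal(K/Q) is generated by the two order-2 automorphisms sqrt(237) ↦ -sqrt(237) and sqrt(170) ↦ -sqrt(170), giving V_4.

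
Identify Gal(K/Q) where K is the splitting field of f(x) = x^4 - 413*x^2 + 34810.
Gal(K/Q) = V_4 (Klein four-group, Z/2Z × Z/2Z)

f factors as (x^2 - 118)(x^2 - 295), so the splitting field is K = Q(sqrt(118), sqrt(295)). The elements 118, 295, 34810 are all non-squares in Q, so sqrt(118) and sqrt(295) generate independent quadratic extensions. Thus [K:Q] = 4 and Gal(K/Q) is generated by the two order-2 automorphisms sqrt(118) ↦ -sqrt(118) and sqrt(295) ↦ -sqrt(295), giving V_4.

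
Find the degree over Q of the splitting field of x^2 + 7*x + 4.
[K:Q] = 2

The discriminant of x^2 + (7)*x + (4) is b^2 - 4c = 49 - (16) = 33. Since 33 is not a perfect square in Q, the polynomial is irreducible over Q. Its two roots generate a degree-2 extension, so [K:Q] = 2.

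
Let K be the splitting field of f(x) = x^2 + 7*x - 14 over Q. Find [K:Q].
[K:Q] = 2

The discriminant of x^2 + (7)*x + (-14) is b^2 - 4c = 49 - (-56) = 105. Since 105 is not a perfect square in Q, the polynomial is irreducible over Q. Its two roots generate a degree-2 extension, so [K:Q] = 2.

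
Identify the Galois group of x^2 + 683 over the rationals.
Gal(K/Q) = Z/2Z (cyclic of order 2)

x^2 + 683 is irreducible over Q since -683 is not a rational square. The splitting field Q(sqrt(-683)) has degree 2 over Q, and its unique nontrivial automorphism is sqrt(-683) ↦ -sqrt(-683). Hence Gal(Q(sqrt(-683))/Q) = Z/2Z.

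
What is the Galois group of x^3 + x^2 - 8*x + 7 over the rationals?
Gal(K/Q) = S_3 (symmetric group of order 6)

Compute the discriminant of x^3 + (1)*x^2 + (-8)*x + (7): Δ = -247. Since Δ is not a rational square, the Galois group is not contained in A_3; it must be the full S_3 (irreducibility of the cubic rules out anything smaller).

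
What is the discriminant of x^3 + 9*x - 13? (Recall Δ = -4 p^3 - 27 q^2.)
Δ = -7479

For a depressed cubic x^3 + p x + q the discriminant is Δ = -4 p^3 - 27 q^2 = -4*(9)^3 - 27*(-13)^2 = -2916 - 4563 = -7479.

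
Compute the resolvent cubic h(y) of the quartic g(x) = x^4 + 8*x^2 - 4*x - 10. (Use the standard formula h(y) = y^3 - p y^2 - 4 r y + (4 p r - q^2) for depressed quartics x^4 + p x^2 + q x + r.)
h(y) = y^3 - 8*y^2 + 40*y - 336

Identify coefficients: p = 8, q = -4, r = -10.
Plug into h(y) = y^3 - p y^2 - 4 r y + (4 p r - q^2):
  h(y) = y^3 - (8) y^2 - 4*(-10) y + (4*(8)*(-10) - (-4)^2)
       = y^3 + (-8) y^2 + (40) y + (-336).
Simplifying: h(y) = y^3 - 8*y^2 + 40*y - 336.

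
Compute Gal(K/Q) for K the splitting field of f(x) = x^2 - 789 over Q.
Gal(K/Q) = Z/2Z (cyclic of order 2)

x^2 - 789 is irreducible over Q since 789 is not a rational square. The splitting field Q(sqrt(789)) has degree 2 over Q, and its unique nontrivial automorphism is sqrt(789) ↦ -sqrt(789). Hence Gal(Q(sqrt(789))/Q) = Z/2Z.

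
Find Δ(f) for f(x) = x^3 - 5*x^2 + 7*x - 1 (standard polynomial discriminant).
Δ = -44

For x^3 + a x^2 + b x + c the discriminant is Δ = 18 a b c - 4 a^3 c + a^2 b^2 - 4 b^3 - 27 c^2.
Plug a = -5, b = 7, c = -1:
  18*(-5)*(7)*(-1) - 4*(-5)^3*(-1) + (-5)^2*(7)^2 - 4*(7)^3 - 27*(-1)^2
  = 630 + (-500) + 1225 + (-1372) + (-27)
  = -44.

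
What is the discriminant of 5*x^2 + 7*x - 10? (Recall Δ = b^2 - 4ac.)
Δ = 249

For a quadratic a x^2 + b x + c the discriminant is Δ = b^2 - 4ac = (7)^2 - 4*(5)*(-10) = 49 - (-200) = 249.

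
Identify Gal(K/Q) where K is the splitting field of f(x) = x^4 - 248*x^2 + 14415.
Gal(K/Q) = V_4 (Klein four-group, Z/2Z × Z/2Z)

f factors as (x^2 - 155)(x^2 - 93), so the splitting field is K = Q(sqrt(155), sqrt(93)). The elements 155, 93, 14415 are all non-squares in Q, so sqrt(155) and sqrt(93) generate independent quadratic extensions. Thus [K:Q] = 4 and Gal(K/Q) is generated by the two order-2 automorphisms sqrt(155) ↦ -sqrt(155) and sqrt(93) ↦ -sqrt(93), giving V_4.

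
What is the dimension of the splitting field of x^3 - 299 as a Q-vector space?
[K:Q] = 6

x^3 - 299 has one real root r = 299^(1/3) and two complex roots r*zeta_3, r*zeta_3^2 where zeta_3 = e^(2*pi*i/3). The splitting field is Q(r, zeta_3). [Q(r):Q] = 3 and [Q(zeta_3):Q] = 2 with gcd = 1, so [Q(r, zeta_3):Q] = 3 * 2 = 6.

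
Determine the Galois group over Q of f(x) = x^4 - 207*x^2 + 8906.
Gal(K/Q) = V_4 (Klein four-group, Z/2Z × Z/2Z)

f factors as (x^2 - 61)(x^2 - 146), so the splitting field is K = Q(sqrt(61), sqrt(146)). The elements 61, 146, 8906 are all non-squares in Q, so sqrt(61) and sqrt(146) generate independent quadratic extensions. Thus [K:Q] = 4 and Gal(K/Q) is generated by the two order-2 automorphisms sqrt(61) ↦ -sqrt(61) and sqrt(146) ↦ -sqrt(146), giving V_4.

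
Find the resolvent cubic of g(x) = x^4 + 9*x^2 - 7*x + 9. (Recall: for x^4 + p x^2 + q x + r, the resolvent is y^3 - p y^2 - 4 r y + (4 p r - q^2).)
h(y) = y^3 - 9*y^2 - 36*y + 275

Identify coefficients: p = 9, q = -7, r = 9.
Plug into h(y) = y^3 - p y^2 - 4 r y + (4 p r - q^2):
  h(y) = y^3 - (9) y^2 - 4*(9) y + (4*(9)*(9) - (-7)^2)
       = y^3 + (-9) y^2 + (-36) y + (275).
Simplifying: h(y) = y^3 - 9*y^2 - 36*y + 275.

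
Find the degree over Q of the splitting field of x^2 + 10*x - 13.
[K:Q] = 2

The discriminant of x^2 + (10)*x + (-13) is b^2 - 4c = 100 - (-52) = 152. Since 152 is not a perfect square in Q, the polynomial is irreducible over Q. Its two roots generate a degree-2 extension, so [K:Q] = 2.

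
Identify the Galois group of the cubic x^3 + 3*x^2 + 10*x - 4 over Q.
Gal(K/Q) = S_3 (symmetric group of order 6)

Compute the discriminant of x^3 + (3)*x^2 + (10)*x + (-4): Δ = -5260. Since Δ is not a rational square, the Galois group is not contained in A_3; it must be the full S_3 (irreducibility of the cubic rules out anything smaller).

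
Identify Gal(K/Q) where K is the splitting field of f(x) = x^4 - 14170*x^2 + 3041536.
Gal(K/Q) = Z/2Z (cyclic of order 2)

f factors as (x^2 - 218)(x^2 - 13952), so the splitting field is K = Q(sqrt(218), sqrt(13952)). The squarefree part of 218 is 218 and the squarefree part of 13952 is also 218, so sqrt(218) and sqrt(13952) are both rational multiples of sqrt(218). Hence Q(sqrt(218)) = Q(sqrt(13952)) = Q(sqrt(218)), and the splitting field collapses to a single degree-2 extension with Galois group Z/2Z.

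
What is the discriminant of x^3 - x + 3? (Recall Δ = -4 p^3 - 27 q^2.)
Δ = -239

For a depressed cubic x^3 + p x + q the discriminant is Δ = -4 p^3 - 27 q^2 = -4*(-1)^3 - 27*(3)^2 = 4 - 243 = -239.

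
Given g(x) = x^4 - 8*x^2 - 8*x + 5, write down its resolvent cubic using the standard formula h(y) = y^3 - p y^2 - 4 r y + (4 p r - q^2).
h(y) = y^3 + 8*y^2 - 20*y - 224

Identify coefficients: p = -8, q = -8, r = 5.
Plug into h(y) = y^3 - p y^2 - 4 r y + (4 p r - q^2):
  h(y) = y^3 - (-8) y^2 - 4*(5) y + (4*(-8)*(5) - (-8)^2)
       = y^3 + (8) y^2 + (-20) y + (-224).
Simplifying: h(y) = y^3 + 8*y^2 - 20*y - 224.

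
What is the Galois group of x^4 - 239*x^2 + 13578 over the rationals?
Gal(K/Q) = V_4 (Klein four-group, Z/2Z × Z/2Z)

f factors as (x^2 - 146)(x^2 - 93), so the splitting field is K = Q(sqrt(146), sqrt(93)). The elements 146, 93, 13578 are all non-squares in Q, so sqrt(146) and sqrt(93) generate independent quadratic extensions. Thus [K:Q] = 4 and Gal(K/Q) is generated by the two order-2 automorphisms sqrt(146) ↦ -sqrt(146) and sqrt(93) ↦ -sqrt(93), giving V_4.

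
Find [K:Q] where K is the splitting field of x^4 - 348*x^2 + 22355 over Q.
[K:Q] = 4

f factors as (x^2 - 263)(x^2 - 85); the splitting field is K = Q(sqrt(263), sqrt(85)). Since 263, 85, and 22355 are all non-squares in Q, the three subfields Q(sqrt(263)), Q(sqrt(85)), Q(sqrt(22355)) are distinct degree-2 extensions, so [K:Q] = 4 (Klein four Galois group).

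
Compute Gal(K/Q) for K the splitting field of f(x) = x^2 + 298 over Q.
Gal(K/Q) = Z/2Z (cyclic of order 2)

x^2 + 298 is irreducible over Q since -298 is not a rational square. The splitting field Q(sqrt(-298)) has degree 2 over Q, and its unique nontrivial automorphism is sqrt(-298) ↦ -sqrt(-298). Hence Gal(Q(sqrt(-298))/Q) = Z/2Z.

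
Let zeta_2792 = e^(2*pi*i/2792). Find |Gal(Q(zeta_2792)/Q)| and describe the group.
|Gal(Q(zeta_2792)/Q)| = phi(2792) = 1392; group ≅ (Z/2792Z)^* ≅ Z/2Z × Z/2Z × Z/348Z

The n-th cyclotomic polynomial Φ_2792(x) is the minimal polynomial of zeta_2792 over Q and has degree phi(2792) = 1392. So Q(zeta_2792) is a degree-1392 Galois extension with Galois group (Z/2792Z)^*. By CRT, (Z/2792Z)^* ≅ (Z/8Z)^* × (Z/349Z)^*. Each prime-power unit group is (Z/8Z)^* ≅ Z/2Z × Z/2Z; (Z/349Z)^* ≅ Z/348Z. Hence Gal(Q(zeta_2792)/Q) ≅ Z/2Z × Z/2Z × Z/348Z.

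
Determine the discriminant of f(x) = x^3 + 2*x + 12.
Δ = -3920

For a depressed cubic x^3 + p x + q the discriminant is Δ = -4 p^3 - 27 q^2 = -4*(2)^3 - 27*(12)^2 = -32 - 3888 = -3920.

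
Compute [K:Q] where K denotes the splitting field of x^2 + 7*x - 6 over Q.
[K:Q] = 2

The discriminant of x^2 + (7)*x + (-6) is b^2 - 4c = 49 - (-24) = 73. Since 73 is not a perfect square in Q, the polynomial is irreducible over Q. Its two roots generate a degree-2 extension, so [K:Q] = 2.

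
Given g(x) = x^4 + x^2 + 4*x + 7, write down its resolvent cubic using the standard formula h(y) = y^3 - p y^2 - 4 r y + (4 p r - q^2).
h(y) = y^3 - y^2 - 28*y + 12

Identify coefficients: p = 1, q = 4, r = 7.
Plug into h(y) = y^3 - p y^2 - 4 r y + (4 p r - q^2):
  h(y) = y^3 - (1) y^2 - 4*(7) y + (4*(1)*(7) - (4)^2)
       = y^3 + (-1) y^2 + (-28) y + (12).
Simplifying: h(y) = y^3 - y^2 - 28*y + 12.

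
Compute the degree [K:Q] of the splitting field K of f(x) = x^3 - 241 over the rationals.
[K:Q] = 6

x^3 - 241 has one real root r = 241^(1/3) and two complex roots r*zeta_3, r*zeta_3^2 where zeta_3 = e^(2*pi*i/3). The splitting field is Q(r, zeta_3). [Q(r):Q] = 3 and [Q(zeta_3):Q] = 2 with gcd = 1, so [Q(r, zeta_3):Q] = 3 * 2 = 6.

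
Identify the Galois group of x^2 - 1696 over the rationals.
Gal(K/Q) = Z/2Z (cyclic of order 2)

x^2 - 1696 is irreducible over Q since 1696 is not a rational square. The splitting field Q(sqrt(1696)) has degree 2 over Q, and its unique nontrivial automorphism is sqrt(1696) ↦ -sqrt(1696). Hence Gal(Q(sqrt(1696))/Q) = Z/2Z.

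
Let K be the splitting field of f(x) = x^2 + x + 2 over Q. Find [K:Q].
[K:Q] = 2

The discriminant of x^2 + (1)*x + (2) is b^2 - 4c = 1 - (8) = -7. Since -7 is not a perfect square in Q, the polynomial is irreducible over Q. Its two roots generate a degree-2 extension, so [K:Q] = 2.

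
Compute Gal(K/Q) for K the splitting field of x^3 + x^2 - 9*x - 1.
Gal(K/Q) = A_3 (cyclic of order 3)

Compute the discriminant of x^3 + (1)*x^2 + (-9)*x + (-1): Δ = 3136. Since Δ is a perfect square (Δ = 56^2), the Galois group is contained in A_3. Irreducibility forces the group to be transitive on three roots, so Gal = A_3.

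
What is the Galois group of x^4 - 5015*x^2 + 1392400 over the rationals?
Gal(K/Q) = Z/2Z (cyclic of order 2)

f factors as (x^2 - 295)(x^2 - 4720), so the splitting field is K = Q(sqrt(295), sqrt(4720)). The squarefree part of 295 is 295 and the squarefree part of 4720 is also 295, so sqrt(295) and sqrt(4720) are both rational multiples of sqrt(295). Hence Q(sqrt(295)) = Q(sqrt(4720)) = Q(sqrt(295)), and the splitting field collapses to a single degree-2 extension with Galois group Z/2Z.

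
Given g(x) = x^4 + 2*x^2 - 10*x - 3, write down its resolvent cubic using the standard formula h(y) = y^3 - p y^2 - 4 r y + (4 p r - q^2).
h(y) = y^3 - 2*y^2 + 12*y - 124

Identify coefficients: p = 2, q = -10, r = -3.
Plug into h(y) = y^3 - p y^2 - 4 r y + (4 p r - q^2):
  h(y) = y^3 - (2) y^2 - 4*(-3) y + (4*(2)*(-3) - (-10)^2)
       = y^3 + (-2) y^2 + (12) y + (-124).
Simplifying: h(y) = y^3 - 2*y^2 + 12*y - 124.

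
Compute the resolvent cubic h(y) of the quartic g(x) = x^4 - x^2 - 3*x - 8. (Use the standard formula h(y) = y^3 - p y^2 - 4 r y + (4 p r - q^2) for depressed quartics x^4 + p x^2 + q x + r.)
h(y) = y^3 + y^2 + 32*y + 23

Identify coefficients: p = -1, q = -3, r = -8.
Plug into h(y) = y^3 - p y^2 - 4 r y + (4 p r - q^2):
  h(y) = y^3 - (-1) y^2 - 4*(-8) y + (4*(-1)*(-8) - (-3)^2)
       = y^3 + (1) y^2 + (32) y + (23).
Simplifying: h(y) = y^3 + y^2 + 32*y + 23.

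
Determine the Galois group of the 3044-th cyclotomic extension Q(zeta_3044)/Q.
|Gal(Q(zeta_3044)/Q)| = phi(3044) = 1520; group ≅ (Z/3044Z)^* ≅ Z/2Z × Z/760Z

The n-th cyclotomic polynomial Φ_3044(x) is the minimal polynomial of zeta_3044 over Q and has degree phi(3044) = 1520. So Q(zeta_3044) is a degree-1520 Galois extension with Galois group (Z/3044Z)^*. By CRT, (Z/3044Z)^* ≅ (Z/4Z)^* × (Z/761Z)^*. Each prime-power unit group is (Z/4Z)^* ≅ Z/2Z; (Z/761Z)^* ≅ Z/760Z. Hence Gal(Q(zeta_3044)/Q) ≅ Z/2Z × Z/760Z.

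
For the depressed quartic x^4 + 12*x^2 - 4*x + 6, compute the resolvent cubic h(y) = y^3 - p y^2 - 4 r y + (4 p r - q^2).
h(y) = y^3 - 12*y^2 - 24*y + 272

Identify coefficients: p = 12, q = -4, r = 6.
Plug into h(y) = y^3 - p y^2 - 4 r y + (4 p r - q^2):
  h(y) = y^3 - (12) y^2 - 4*(6) y + (4*(12)*(6) - (-4)^2)
       = y^3 + (-12) y^2 + (-24) y + (272).
Simplifying: h(y) = y^3 - 12*y^2 - 24*y + 272.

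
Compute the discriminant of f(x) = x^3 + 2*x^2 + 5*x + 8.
Δ = -944

For x^3 + a x^2 + b x + c the discriminant is Δ = 18 a b c - 4 a^3 c + a^2 b^2 - 4 b^3 - 27 c^2.
Plug a = 2, b = 5, c = 8:
  18*(2)*(5)*(8) - 4*(2)^3*(8) + (2)^2*(5)^2 - 4*(5)^3 - 27*(8)^2
  = 1440 + (-256) + 100 + (-500) + (-1728)
  = -944.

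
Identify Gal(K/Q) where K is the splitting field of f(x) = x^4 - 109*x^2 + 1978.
Gal(K/Q) = V_4 (Klein four-group, Z/2Z × Z/2Z)

f factors as (x^2 - 86)(x^2 - 23), so the splitting field is K = Q(sqrt(86), sqrt(23)). The elements 86, 23, 1978 are all non-squares in Q, so sqrt(86) and sqrt(23) generate independent quadratic extensions. Thus [K:Q] = 4 and Gal(K/Q) is generated by the two order-2 automorphisms sqrt(86) ↦ -sqrt(86) and sqrt(23) ↦ -sqrt(23), giving V_4.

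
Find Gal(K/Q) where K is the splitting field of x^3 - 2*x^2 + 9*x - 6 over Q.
Gal(K/Q) = S_3 (symmetric group of order 6)

Compute the discriminant of x^3 + (-2)*x^2 + (9)*x + (-6): Δ = -1812. Since Δ is not a rational square, the Galois group is not contained in A_3; it must be the full S_3 (irreducibility of the cubic rules out anything smaller).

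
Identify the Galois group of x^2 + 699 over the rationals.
Gal(K/Q) = Z/2Z (cyclic of order 2)

x^2 + 699 is irreducible over Q since -699 is not a rational square. The splitting field Q(sqrt(-699)) has degree 2 over Q, and its unique nontrivial automorphism is sqrt(-699) ↦ -sqrt(-699). Hence Gal(Q(sqrt(-699))/Q) = Z/2Z.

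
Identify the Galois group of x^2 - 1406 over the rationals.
Gal(K/Q) = Z/2Z (cyclic of order 2)

x^2 - 1406 is irreducible over Q since 1406 is not a rational square. The splitting field Q(sqrt(1406)) has degree 2 over Q, and its unique nontrivial automorphism is sqrt(1406) ↦ -sqrt(1406). Hence Gal(Q(sqrt(1406))/Q) = Z/2Z.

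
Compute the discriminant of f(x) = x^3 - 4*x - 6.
Δ = -716

For a depressed cubic x^3 + p x + q the discriminant is Δ = -4 p^3 - 27 q^2 = -4*(-4)^3 - 27*(-6)^2 = 256 - 972 = -716.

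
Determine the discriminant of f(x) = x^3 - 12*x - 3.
Δ = 6669

For a depressed cubic x^3 + p x + q the discriminant is Δ = -4 p^3 - 27 q^2 = -4*(-12)^3 - 27*(-3)^2 = 6912 - 243 = 6669.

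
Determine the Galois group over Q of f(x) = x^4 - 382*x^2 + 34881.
Gal(K/Q) = V_4 (Klein four-group, Z/2Z × Z/2Z)

f factors as (x^2 - 151)(x^2 - 231), so the splitting field is K = Q(sqrt(151), sqrt(231)). The elements 151, 231, 34881 are all non-squares in Q, so sqrt(151) and sqrt(231) generate independent quadratic extensions. Thus [K:Q] = 4 and Gal(K/Q) is generated by the two order-2 automorphisms sqrt(151) ↦ -sqrt(151) and sqrt(231) ↦ -sqrt(231), giving V_4.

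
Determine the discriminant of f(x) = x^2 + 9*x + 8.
Δ = 49

For a quadratic a x^2 + b x + c the discriminant is Δ = b^2 - 4ac = (9)^2 - 4*(1)*(8) = 81 - (32) = 49.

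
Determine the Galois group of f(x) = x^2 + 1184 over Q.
Gal(K/Q) = Z/2Z (cyclic of order 2)

x^2 + 1184 is irreducible over Q since -1184 is not a rational square. The splitting field Q(sqrt(-1184)) has degree 2 over Q, and its unique nontrivial automorphism is sqrt(-1184) ↦ -sqrt(-1184). Hence Gal(Q(sqrt(-1184))/Q) = Z/2Z.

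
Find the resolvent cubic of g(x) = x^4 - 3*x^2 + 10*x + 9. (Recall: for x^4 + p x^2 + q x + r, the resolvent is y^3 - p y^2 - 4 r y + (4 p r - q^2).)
h(y) = y^3 + 3*y^2 - 36*y - 208

Identify coefficients: p = -3, q = 10, r = 9.
Plug into h(y) = y^3 - p y^2 - 4 r y + (4 p r - q^2):
  h(y) = y^3 - (-3) y^2 - 4*(9) y + (4*(-3)*(9) - (10)^2)
       = y^3 + (3) y^2 + (-36) y + (-208).
Simplifying: h(y) = y^3 + 3*y^2 - 36*y - 208.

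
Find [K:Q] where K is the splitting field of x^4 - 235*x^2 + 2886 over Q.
[K:Q] = 4

f factors as (x^2 - 13)(x^2 - 222); the splitting field is K = Q(sqrt(13), sqrt(222)). Since 13, 222, and 2886 are all non-squares in Q, the three subfields Q(sqrt(13)), Q(sqrt(222)), Q(sqrt(2886)) are distinct degree-2 extensions, so [K:Q] = 4 (Klein four Galois group).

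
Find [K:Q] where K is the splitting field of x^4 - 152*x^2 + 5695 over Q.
[K:Q] = 4

f factors as (x^2 - 85)(x^2 - 67); the splitting field is K = Q(sqrt(85), sqrt(67)). Since 85, 67, and 5695 are all non-squares in Q, the three subfields Q(sqrt(85)), Q(sqrt(67)), Q(sqrt(5695)) are distinct degree-2 extensions, so [K:Q] = 4 (Klein four Galois group).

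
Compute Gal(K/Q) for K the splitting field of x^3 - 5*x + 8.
Gal(K/Q) = S_3 (symmetric group of order 6)

Compute the discriminant of x^3 + (0)*x^2 + (-5)*x + (8): Δ = -1228. Since Δ is not a rational square, the Galois group is not contained in A_3; it must be the full S_3 (irreducibility of the cubic rules out anything smaller).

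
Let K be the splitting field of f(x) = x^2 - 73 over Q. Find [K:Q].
[K:Q] = 2

The polynomial x^2 - 73 is irreducible over Q since 73 is not a perfect square. Its splitting field is Q(sqrt(73)), which has degree 2 over Q.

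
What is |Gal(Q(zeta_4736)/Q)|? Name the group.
|Gal(Q(zeta_4736)/Q)| = phi(4736) = 2304; group ≅ (Z/4736Z)^* ≅ Z/2Z × Z/32Z × Z/36Z

The n-th cyclotomic polynomial Φ_4736(x) is the minimal polynomial of zeta_4736 over Q and has degree phi(4736) = 2304. So Q(zeta_4736) is a degree-2304 Galois extension with Galois group (Z/4736Z)^*. By CRT, (Z/4736Z)^* ≅ (Z/128Z)^* × (Z/37Z)^*. Each prime-power unit group is (Z/128Z)^* ≅ Z/2Z × Z/32Z; (Z/37Z)^* ≅ Z/36Z. Hence Gal(Q(zeta_4736)/Q) ≅ Z/2Z × Z/32Z × Z/36Z.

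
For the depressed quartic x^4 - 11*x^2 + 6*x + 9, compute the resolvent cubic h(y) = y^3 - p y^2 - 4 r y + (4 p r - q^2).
h(y) = y^3 + 11*y^2 - 36*y - 432

Identify coefficients: p = -11, q = 6, r = 9.
Plug into h(y) = y^3 - p y^2 - 4 r y + (4 p r - q^2):
  h(y) = y^3 - (-11) y^2 - 4*(9) y + (4*(-11)*(9) - (6)^2)
       = y^3 + (11) y^2 + (-36) y + (-432).
Simplifying: h(y) = y^3 + 11*y^2 - 36*y - 432.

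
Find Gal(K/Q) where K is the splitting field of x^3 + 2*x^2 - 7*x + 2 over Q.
Gal(K/Q) = S_3 (symmetric group of order 6)

Compute the discriminant of x^3 + (2)*x^2 + (-7)*x + (2): Δ = 892. Since Δ is not a rational square, the Galois group is not contained in A_3; it must be the full S_3 (irreducibility of the cubic rules out anything smaller).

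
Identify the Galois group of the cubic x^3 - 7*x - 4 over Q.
Gal(K/Q) = S_3 (symmetric group of order 6)

Compute the discriminant of x^3 + (0)*x^2 + (-7)*x + (-4): Δ = 940. Since Δ is not a rational square, the Galois group is not contained in A_3; it must be the full S_3 (irreducibility of the cubic rules out anything smaller).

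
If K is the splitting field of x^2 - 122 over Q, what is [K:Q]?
[K:Q] = 2

The polynomial x^2 - 122 is irreducible over Q since 122 is not a perfect square. Its splitting field is Q(sqrt(122)), which has degree 2 over Q.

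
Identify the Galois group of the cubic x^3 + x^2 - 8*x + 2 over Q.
Gal(K/Q) = S_3 (symmetric group of order 6)

Compute the discriminant of x^3 + (1)*x^2 + (-8)*x + (2): Δ = 1708. Since Δ is not a rational square, the Galois group is not contained in A_3; it must be the full S_3 (irreducibility of the cubic rules out anything smaller).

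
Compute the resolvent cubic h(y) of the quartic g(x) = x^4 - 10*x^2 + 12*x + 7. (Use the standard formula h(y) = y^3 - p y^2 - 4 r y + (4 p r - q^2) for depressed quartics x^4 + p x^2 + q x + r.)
h(y) = y^3 + 10*y^2 - 28*y - 424

Identify coefficients: p = -10, q = 12, r = 7.
Plug into h(y) = y^3 - p y^2 - 4 r y + (4 p r - q^2):
  h(y) = y^3 - (-10) y^2 - 4*(7) y + (4*(-10)*(7) - (12)^2)
       = y^3 + (10) y^2 + (-28) y + (-424).
Simplifying: h(y) = y^3 + 10*y^2 - 28*y - 424.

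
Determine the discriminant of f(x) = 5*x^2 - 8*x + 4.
Δ = -16

For a quadratic a x^2 + b x + c the discriminant is Δ = b^2 - 4ac = (-8)^2 - 4*(5)*(4) = 64 - (80) = -16.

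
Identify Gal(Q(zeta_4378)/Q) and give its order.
|Gal(Q(zeta_4378)/Q)| = phi(4378) = 1980; group ≅ (Z/4378Z)^* ≅ Z/10Z × Z/198Z

The n-th cyclotomic polynomial Φ_4378(x) is the minimal polynomial of zeta_4378 over Q and has degree phi(4378) = 1980. So Q(zeta_4378) is a degree-1980 Galois extension with Galois group (Z/4378Z)^*. By CRT, (Z/4378Z)^* ≅ (Z/2Z)^* × (Z/11Z)^* × (Z/199Z)^*. Each prime-power unit group is (Z/2Z)^* ≅ trivial group (order 1); (Z/11Z)^* ≅ Z/10Z; (Z/199Z)^* ≅ Z/198Z. Hence Gal(Q(zeta_4378)/Q) ≅ Z/10Z × Z/198Z.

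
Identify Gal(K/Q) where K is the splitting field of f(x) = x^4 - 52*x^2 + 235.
Gal(K/Q) = V_4 (Klein four-group, Z/2Z × Z/2Z)

f factors as (x^2 - 47)(x^2 - 5), so the splitting field is K = Q(sqrt(47), sqrt(5)). The elements 47, 5, 235 are all non-squares in Q, so sqrt(47) and sqrt(5) generate independent quadratic extensions. Thus [K:Q] = 4 and Gal(K/Q) is generated by the two order-2 automorphisms sqrt(47) ↦ -sqrt(47) and sqrt(5) ↦ -sqrt(5), giving V_4.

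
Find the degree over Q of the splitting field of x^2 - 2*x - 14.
[K:Q] = 2

The discriminant of x^2 + (-2)*x + (-14) is b^2 - 4c = 4 - (-56) = 60. Since 60 is not a perfect square in Q, the polynomial is irreducible over Q. Its two roots generate a degree-2 extension, so [K:Q] = 2.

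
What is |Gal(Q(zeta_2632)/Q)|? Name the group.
|Gal(Q(zeta_2632)/Q)| = phi(2632) = 1104; group ≅ (Z/2632Z)^* ≅ Z/2Z × Z/2Z × Z/6Z × Z/46Z

The n-th cyclotomic polynomial Φ_2632(x) is the minimal polynomial of zeta_2632 over Q and has degree phi(2632) = 1104. So Q(zeta_2632) is a degree-1104 Galois extension with Galois group (Z/2632Z)^*. By CRT, (Z/2632Z)^* ≅ (Z/8Z)^* × (Z/7Z)^* × (Z/47Z)^*. Each prime-power unit group is (Z/8Z)^* ≅ Z/2Z × Z/2Z; (Z/7Z)^* ≅ Z/6Z; (Z/47Z)^* ≅ Z/46Z. Hence Gal(Q(zeta_2632)/Q) ≅ Z/2Z × Z/2Z × Z/6Z × Z/46Z.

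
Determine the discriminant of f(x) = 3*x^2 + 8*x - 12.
Δ = 208

For a quadratic a x^2 + b x + c the discriminant is Δ = b^2 - 4ac = (8)^2 - 4*(3)*(-12) = 64 - (-144) = 208.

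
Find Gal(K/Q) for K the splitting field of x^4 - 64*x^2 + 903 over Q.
Gal(K/Q) = V_4 (Klein four-group, Z/2Z × Z/2Z)

f factors as (x^2 - 43)(x^2 - 21), so the splitting field is K = Q(sqrt(43), sqrt(21)). The elements 43, 21, 903 are all non-squares in Q, so sqrt(43) and sqrt(21) generate independent quadratic extensions. Thus [K:Q] = 4 and Gal(K/Q) is generated by the two order-2 automorphisms sqrt(43) ↦ -sqrt(43) and sqrt(21) ↦ -sqrt(21), giving V_4.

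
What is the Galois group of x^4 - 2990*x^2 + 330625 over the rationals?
Gal(K/Q) = Z/2Z (cyclic of order 2)

f factors as (x^2 - 115)(x^2 - 2875), so the splitting field is K = Q(sqrt(115), sqrt(2875)). The squarefree part of 115 is 115 and the squarefree part of 2875 is also 115, so sqrt(115) and sqrt(2875) are both rational multiples of sqrt(115). Hence Q(sqrt(115)) = Q(sqrt(2875)) = Q(sqrt(115)), and the splitting field collapses to a single degree-2 extension with Galois group Z/2Z.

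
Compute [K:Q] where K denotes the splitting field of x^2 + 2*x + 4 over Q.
[K:Q] = 2

The discriminant of x^2 + (2)*x + (4) is b^2 - 4c = 4 - (16) = -12. Since -12 is not a perfect square in Q, the polynomial is irreducible over Q. Its two roots generate a degree-2 extension, so [K:Q] = 2.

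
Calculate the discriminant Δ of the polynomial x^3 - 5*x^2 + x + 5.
Δ = 1396

For x^3 + a x^2 + b x + c the discriminant is Δ = 18 a b c - 4 a^3 c + a^2 b^2 - 4 b^3 - 27 c^2.
Plug a = -5, b = 1, c = 5:
  18*(-5)*(1)*(5) - 4*(-5)^3*(5) + (-5)^2*(1)^2 - 4*(1)^3 - 27*(5)^2
  = -450 + (2500) + 25 + (-4) + (-675)
  = 1396.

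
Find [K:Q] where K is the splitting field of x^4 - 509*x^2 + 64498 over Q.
[K:Q] = 4

f factors as (x^2 - 238)(x^2 - 271); the splitting field is K = Q(sqrt(238), sqrt(271)). Since 238, 271, and 64498 are all non-squares in Q, the three subfields Q(sqrt(238)), Q(sqrt(271)), Q(sqrt(64498)) are distinct degree-2 extensions, so [K:Q] = 4 (Klein four Galois group).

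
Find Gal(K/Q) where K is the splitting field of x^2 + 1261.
Gal(K/Q) = Z/2Z (cyclic of order 2)

x^2 + 1261 is irreducible over Q since -1261 is not a rational square. The splitting field Q(sqrt(-1261)) has degree 2 over Q, and its unique nontrivial automorphism is sqrt(-1261) ↦ -sqrt(-1261). Hence Gal(Q(sqrt(-1261))/Q) = Z/2Z.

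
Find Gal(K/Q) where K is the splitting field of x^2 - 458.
Gal(K/Q) = Z/2Z (cyclic of order 2)

x^2 - 458 is irreducible over Q since 458 is not a rational square. The splitting field Q(sqrt(458)) has degree 2 over Q, and its unique nontrivial automorphism is sqrt(458) ↦ -sqrt(458). Hence Gal(Q(sqrt(458))/Q) = Z/2Z.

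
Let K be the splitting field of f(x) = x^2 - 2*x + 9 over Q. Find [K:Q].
[K:Q] = 2

The discriminant of x^2 + (-2)*x + (9) is b^2 - 4c = 4 - (36) = -32. Since -32 is not a perfect square in Q, the polynomial is irreducible over Q. Its two roots generate a degree-2 extension, so [K:Q] = 2.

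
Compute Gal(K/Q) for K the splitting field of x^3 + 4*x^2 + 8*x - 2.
Gal(K/Q) = S_3 (symmetric group of order 6)

Compute the discriminant of x^3 + (4)*x^2 + (8)*x + (-2): Δ = -1772. Since Δ is not a rational square, the Galois group is not contained in A_3; it must be the full S_3 (irreducibility of the cubic rules out anything smaller).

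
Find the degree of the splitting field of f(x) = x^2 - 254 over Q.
[K:Q] = 2

The polynomial x^2 - 254 is irreducible over Q since 254 is not a perfect square. Its splitting field is Q(sqrt(254)), which has degree 2 over Q.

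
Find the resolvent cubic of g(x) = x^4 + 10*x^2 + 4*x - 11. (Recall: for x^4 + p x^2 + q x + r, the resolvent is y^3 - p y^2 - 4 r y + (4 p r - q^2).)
h(y) = y^3 - 10*y^2 + 44*y - 456

Identify coefficients: p = 10, q = 4, r = -11.
Plug into h(y) = y^3 - p y^2 - 4 r y + (4 p r - q^2):
  h(y) = y^3 - (10) y^2 - 4*(-11) y + (4*(10)*(-11) - (4)^2)
       = y^3 + (-10) y^2 + (44) y + (-456).
Simplifying: h(y) = y^3 - 10*y^2 + 44*y - 456.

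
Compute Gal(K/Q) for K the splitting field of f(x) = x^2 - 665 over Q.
Gal(K/Q) = Z/2Z (cyclic of order 2)

x^2 - 665 is irreducible over Q since 665 is not a rational square. The splitting field Q(sqrt(665)) has degree 2 over Q, and its unique nontrivial automorphism is sqrt(665) ↦ -sqrt(665). Hence Gal(Q(sqrt(665))/Q) = Z/2Z.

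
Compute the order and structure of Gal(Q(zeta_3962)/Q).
|Gal(Q(zeta_3962)/Q)| = phi(3962) = 1692; group ≅ (Z/3962Z)^* ≅ Z/6Z × Z/282Z

The n-th cyclotomic polynomial Φ_3962(x) is the minimal polynomial of zeta_3962 over Q and has degree phi(3962) = 1692. So Q(zeta_3962) is a degree-1692 Galois extension with Galois group (Z/3962Z)^*. By CRT, (Z/3962Z)^* ≅ (Z/2Z)^* × (Z/7Z)^* × (Z/283Z)^*. Each prime-power unit group is (Z/2Z)^* ≅ trivial group (order 1); (Z/7Z)^* ≅ Z/6Z; (Z/283Z)^* ≅ Z/282Z. Hence Gal(Q(zeta_3962)/Q) ≅ Z/6Z × Z/282Z.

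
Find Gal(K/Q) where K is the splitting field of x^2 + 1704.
Gal(K/Q) = Z/2Z (cyclic of order 2)

x^2 + 1704 is irreducible over Q since -1704 is not a rational square. The splitting field Q(sqrt(-1704)) has degree 2 over Q, and its unique nontrivial automorphism is sqrt(-1704) ↦ -sqrt(-1704). Hence Gal(Q(sqrt(-1704))/Q) = Z/2Z.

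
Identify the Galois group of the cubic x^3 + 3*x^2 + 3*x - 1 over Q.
Gal(K/Q) = S_3 (symmetric group of order 6)

Compute the discriminant of x^3 + (3)*x^2 + (3)*x + (-1): Δ = -108. Since Δ is not a rational square, the Galois group is not contained in A_3; it must be the full S_3 (irreducibility of the cubic rules out anything smaller).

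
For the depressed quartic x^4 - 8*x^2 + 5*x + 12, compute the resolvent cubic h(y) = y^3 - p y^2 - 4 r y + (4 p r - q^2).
h(y) = y^3 + 8*y^2 - 48*y - 409

Identify coefficients: p = -8, q = 5, r = 12.
Plug into h(y) = y^3 - p y^2 - 4 r y + (4 p r - q^2):
  h(y) = y^3 - (-8) y^2 - 4*(12) y + (4*(-8)*(12) - (5)^2)
       = y^3 + (8) y^2 + (-48) y + (-409).
Simplifying: h(y) = y^3 + 8*y^2 - 48*y - 409.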